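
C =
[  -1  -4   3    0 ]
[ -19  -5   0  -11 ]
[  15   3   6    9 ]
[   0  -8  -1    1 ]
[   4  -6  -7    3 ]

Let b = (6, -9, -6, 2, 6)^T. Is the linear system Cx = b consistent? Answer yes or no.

no

Row reduce the augmented matrix [C | b].
R2 ← R2 − (19)·R1: [0, 71, -57, -11, -123]
R3 ← R3 + (15)·R1: [0, -57, 51, 9, 84]
R5 ← R5 + (4)·R1: [0, -22, 5, 3, 30]
R3 ← R3 + (57/71)·R2: [0, 0, 372/71, 12/71, -1047/71]
R4 ← R4 + (8/71)·R2: [0, 0, -527/71, -17/71, -842/71]
R5 ← R5 + (22/71)·R2: [0, 0, -899/71, -29/71, -576/71]
R4 ← R4 + (17/12)·R3: [0, 0, 0, 0, -131/4]
R5 ← R5 + (29/12)·R3: [0, 0, 0, 0, -175/4]
R5 ← R5 − (175/131)·R4: [0, 0, 0, 0, 0]
The echelon form has 4 nonzero rows; the last pivot sits in the augmented column, so rank(C) = 3 but rank([C|b]) = 4.
Since the ranks differ, the system is inconsistent.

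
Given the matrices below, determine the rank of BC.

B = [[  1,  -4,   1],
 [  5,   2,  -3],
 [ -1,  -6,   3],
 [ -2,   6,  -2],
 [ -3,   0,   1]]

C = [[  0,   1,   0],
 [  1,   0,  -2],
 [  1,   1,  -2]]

2

First compute BC:
[[ -3,   2,   6],
 [ -1,   2,   2],
 [ -3,   2,   6],
 [  4,  -4,  -8],
 [  1,  -2,  -2]]
Now row reduce the product.
R2 ← R2 − (1/3)·R1: [0, 4/3, 0]
R3 ← R3 − R1: [0, 0, 0]
R4 ← R4 + (4/3)·R1: [0, -4/3, 0]
R5 ← R5 + (1/3)·R1: [0, -4/3, 0]
R4 ← R4 + R2: [0, 0, 0]
R5 ← R5 + R2: [0, 0, 0]
2 nonzero rows, so rank(BC) = 2.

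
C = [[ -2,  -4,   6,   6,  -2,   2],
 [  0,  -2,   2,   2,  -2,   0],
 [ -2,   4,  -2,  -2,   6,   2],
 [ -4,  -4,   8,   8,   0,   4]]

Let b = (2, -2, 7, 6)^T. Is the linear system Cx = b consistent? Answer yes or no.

no

Row reduce the augmented matrix [C | b].
R3 ← R3 − R1: [0, 8, -8, -8, 8, 0, 5]
R4 ← R4 − (2)·R1: [0, 4, -4, -4, 4, 0, 2]
R3 ← R3 + (4)·R2: [0, 0, 0, 0, 0, 0, -3]
R4 ← R4 + (2)·R2: [0, 0, 0, 0, 0, 0, -2]
R4 ← R4 − (2/3)·R3: [0, 0, 0, 0, 0, 0, 0]
The echelon form has 3 nonzero rows; the last pivot sits in the augmented column, so rank(C) = 2 but rank([C|b]) = 3.
Since the ranks differ, the system is inconsistent.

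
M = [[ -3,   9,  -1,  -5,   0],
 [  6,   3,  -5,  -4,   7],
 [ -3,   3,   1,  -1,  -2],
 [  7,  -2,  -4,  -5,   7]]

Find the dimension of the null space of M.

2

Row reduce to echelon form.
R2 ← R2 + (2)·R1: [0, 21, -7, -14, 7]
R3 ← R3 − R1: [0, -6, 2, 4, -2]
R4 ← R4 + (7/3)·R1: [0, 19, -19/3, -50/3, 7]
R3 ← R3 + (2/7)·R2: [0, 0, 0, 0, 0]
R4 ← R4 − (19/21)·R2: [0, 0, 0, -4, 2/3]
Swap R3 ↔ R4
3 nonzero rows, so rank(M) = 3.
M has 5 columns; by rank–nullity, nullity = 5 − 3 = 2.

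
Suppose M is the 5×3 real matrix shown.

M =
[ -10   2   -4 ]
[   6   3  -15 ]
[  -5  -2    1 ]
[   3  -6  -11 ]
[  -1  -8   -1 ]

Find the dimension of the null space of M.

0

Row reduce to echelon form.
R2 ← R2 + (3/5)·R1: [0, 21/5, -87/5]
R3 ← R3 − (1/2)·R1: [0, -3, 3]
R4 ← R4 + (3/10)·R1: [0, -27/5, -61/5]
R5 ← R5 − (1/10)·R1: [0, -41/5, -3/5]
R3 ← R3 + (5/7)·R2: [0, 0, -66/7]
R4 ← R4 + (9/7)·R2: [0, 0, -242/7]
R5 ← R5 + (41/21)·R2: [0, 0, -242/7]
R4 ← R4 − (11/3)·R3: [0, 0, 0]
R5 ← R5 − (11/3)·R3: [0, 0, 0]
3 nonzero rows, so rank(M) = 3.
M has 3 columns; by rank–nullity, nullity = 3 − 3 = 0.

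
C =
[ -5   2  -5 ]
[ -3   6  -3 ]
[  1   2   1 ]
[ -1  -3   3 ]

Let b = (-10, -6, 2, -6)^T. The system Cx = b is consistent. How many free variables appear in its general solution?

Row reduce the augmented matrix [C | b].
R2 ← R2 − (3/5)·R1: [0, 24/5, 0, 0]
R3 ← R3 + (1/5)·R1: [0, 12/5, 0, 0]
R4 ← R4 − (1/5)·R1: [0, -17/5, 4, -4]
R3 ← R3 − (1/2)·R2: [0, 0, 0, 0]
R4 ← R4 + (17/24)·R2: [0, 0, 4, -4]
Swap R3 ↔ R4
The echelon form has 3 nonzero rows, and every pivot lies in the first 3 columns, so rank(C) = rank([C|b]) = 3.
The system is consistent.
Free variables = (unknowns) − (rank) = 3 − 3 = 0.

0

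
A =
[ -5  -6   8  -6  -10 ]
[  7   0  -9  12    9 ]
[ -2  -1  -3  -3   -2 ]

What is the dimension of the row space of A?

Row reduce to echelon form.
R2 ← R2 + (7/5)·R1: [0, -42/5, 11/5, 18/5, -5]
R3 ← R3 − (2/5)·R1: [0, 7/5, -31/5, -3/5, 2]
R3 ← R3 + (1/6)·R2: [0, 0, -35/6, 0, 7/6]
Echelon form has 3 nonzero rows, so rank(A) = 3.
The row space has dimension equal to the rank: 3.

3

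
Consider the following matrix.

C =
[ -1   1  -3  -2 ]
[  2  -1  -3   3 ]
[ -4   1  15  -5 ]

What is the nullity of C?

Row reduce to echelon form.
R2 ← R2 + (2)·R1: [0, 1, -9, -1]
R3 ← R3 − (4)·R1: [0, -3, 27, 3]
R3 ← R3 + (3)·R2: [0, 0, 0, 0]
2 nonzero rows, so rank(C) = 2.
C has 4 columns; by rank–nullity, nullity = 4 − 2 = 2.

2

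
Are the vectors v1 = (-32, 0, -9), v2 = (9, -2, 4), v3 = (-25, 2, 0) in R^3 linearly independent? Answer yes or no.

Form the matrix with these vectors as rows and row reduce.
R2 ← R2 + (9/32)·R1: [0, -2, 47/32]
R3 ← R3 − (25/32)·R1: [0, 2, 225/32]
R3 ← R3 + R2: [0, 0, 17/2]
3 nonzero rows, so the 3 vectors span a space of dimension 3.
Since 3 = 3, the vectors are linearly independent.

yes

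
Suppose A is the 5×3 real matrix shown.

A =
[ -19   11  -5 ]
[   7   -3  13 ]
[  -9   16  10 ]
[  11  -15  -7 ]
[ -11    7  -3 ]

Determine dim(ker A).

Row reduce to echelon form.
R2 ← R2 + (7/19)·R1: [0, 20/19, 212/19]
R3 ← R3 − (9/19)·R1: [0, 205/19, 235/19]
R4 ← R4 + (11/19)·R1: [0, -164/19, -188/19]
R5 ← R5 − (11/19)·R1: [0, 12/19, -2/19]
R3 ← R3 − (41/4)·R2: [0, 0, -102]
R4 ← R4 + (41/5)·R2: [0, 0, 408/5]
R5 ← R5 − (3/5)·R2: [0, 0, -34/5]
R4 ← R4 + (4/5)·R3: [0, 0, 0]
R5 ← R5 − (1/15)·R3: [0, 0, 0]
3 nonzero rows, so rank(A) = 3.
A has 3 columns; by rank–nullity, nullity = 3 − 3 = 0.

0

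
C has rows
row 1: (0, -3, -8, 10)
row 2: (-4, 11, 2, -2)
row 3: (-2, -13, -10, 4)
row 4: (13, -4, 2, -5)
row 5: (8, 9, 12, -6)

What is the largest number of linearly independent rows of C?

Row reduce to echelon form.
Swap R1 ↔ R2
R3 ← R3 − (1/2)·R1: [0, -37/2, -11, 5]
R4 ← R4 + (13/4)·R1: [0, 127/4, 17/2, -23/2]
R5 ← R5 + (2)·R1: [0, 31, 16, -10]
R3 ← R3 − (37/6)·R2: [0, 0, 115/3, -170/3]
R4 ← R4 + (127/12)·R2: [0, 0, -457/6, 283/3]
R5 ← R5 + (31/3)·R2: [0, 0, -200/3, 280/3]
R4 ← R4 + (457/230)·R3: [0, 0, 0, -420/23]
R5 ← R5 + (40/23)·R3: [0, 0, 0, -120/23]
R5 ← R5 − (2/7)·R4: [0, 0, 0, 0]
Echelon form has 4 nonzero rows, so rank(C) = 4.
The rank gives the maximum number of linearly independent rows: 4.

4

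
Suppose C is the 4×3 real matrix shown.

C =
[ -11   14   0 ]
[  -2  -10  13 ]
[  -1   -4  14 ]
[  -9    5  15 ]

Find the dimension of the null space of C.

Row reduce to echelon form.
R2 ← R2 − (2/11)·R1: [0, -138/11, 13]
R3 ← R3 − (1/11)·R1: [0, -58/11, 14]
R4 ← R4 − (9/11)·R1: [0, -71/11, 15]
R3 ← R3 − (29/69)·R2: [0, 0, 589/69]
R4 ← R4 − (71/138)·R2: [0, 0, 1147/138]
R4 ← R4 − (37/38)·R3: [0, 0, 0]
3 nonzero rows, so rank(C) = 3.
C has 3 columns; by rank–nullity, nullity = 3 − 3 = 0.

0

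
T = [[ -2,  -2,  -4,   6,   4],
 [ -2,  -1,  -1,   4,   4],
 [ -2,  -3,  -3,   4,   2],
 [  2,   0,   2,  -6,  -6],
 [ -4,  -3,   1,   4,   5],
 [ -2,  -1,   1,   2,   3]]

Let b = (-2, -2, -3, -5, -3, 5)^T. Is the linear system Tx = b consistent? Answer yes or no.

Row reduce the augmented matrix [T | b].
R2 ← R2 − R1: [0, 1, 3, -2, 0, 0]
R3 ← R3 − R1: [0, -1, 1, -2, -2, -1]
R4 ← R4 + R1: [0, -2, -2, 0, -2, -7]
R5 ← R5 − (2)·R1: [0, 1, 9, -8, -3, 1]
R6 ← R6 − R1: [0, 1, 5, -4, -1, 7]
R3 ← R3 + R2: [0, 0, 4, -4, -2, -1]
R4 ← R4 + (2)·R2: [0, 0, 4, -4, -2, -7]
R5 ← R5 − R2: [0, 0, 6, -6, -3, 1]
R6 ← R6 − R2: [0, 0, 2, -2, -1, 7]
R4 ← R4 − R3: [0, 0, 0, 0, 0, -6]
R5 ← R5 − (3/2)·R3: [0, 0, 0, 0, 0, 5/2]
R6 ← R6 − (1/2)·R3: [0, 0, 0, 0, 0, 15/2]
R5 ← R5 + (5/12)·R4: [0, 0, 0, 0, 0, 0]
R6 ← R6 + (5/4)·R4: [0, 0, 0, 0, 0, 0]
The echelon form has 4 nonzero rows; the last pivot sits in the augmented column, so rank(T) = 3 but rank([T|b]) = 4.
Since the ranks differ, the system is inconsistent.

no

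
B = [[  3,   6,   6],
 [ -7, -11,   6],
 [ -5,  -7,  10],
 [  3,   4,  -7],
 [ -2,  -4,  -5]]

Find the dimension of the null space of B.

0

Row reduce to echelon form.
R2 ← R2 + (7/3)·R1: [0, 3, 20]
R3 ← R3 + (5/3)·R1: [0, 3, 20]
R4 ← R4 − R1: [0, -2, -13]
R5 ← R5 + (2/3)·R1: [0, 0, -1]
R3 ← R3 − R2: [0, 0, 0]
R4 ← R4 + (2/3)·R2: [0, 0, 1/3]
Swap R3 ↔ R4
R5 ← R5 + (3)·R3: [0, 0, 0]
3 nonzero rows, so rank(B) = 3.
B has 3 columns; by rank–nullity, nullity = 3 − 3 = 0.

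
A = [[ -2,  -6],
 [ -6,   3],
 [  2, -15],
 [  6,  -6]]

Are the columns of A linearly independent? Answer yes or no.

Row reduce A to echelon form.
R2 ← R2 − (3)·R1: [0, 21]
R3 ← R3 + R1: [0, -21]
R4 ← R4 + (3)·R1: [0, -24]
R3 ← R3 + R2: [0, 0]
R4 ← R4 + (8/7)·R2: [0, 0]
2 pivots among 2 columns.
Every column is a pivot column, so the columns are linearly independent.

yes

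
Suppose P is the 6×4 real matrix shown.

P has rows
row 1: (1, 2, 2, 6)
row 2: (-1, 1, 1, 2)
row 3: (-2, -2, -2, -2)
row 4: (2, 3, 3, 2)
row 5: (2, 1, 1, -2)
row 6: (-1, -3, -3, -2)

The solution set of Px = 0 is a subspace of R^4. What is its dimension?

Row reduce to echelon form.
R2 ← R2 + R1: [0, 3, 3, 8]
R3 ← R3 + (2)·R1: [0, 2, 2, 10]
R4 ← R4 − (2)·R1: [0, -1, -1, -10]
R5 ← R5 − (2)·R1: [0, -3, -3, -14]
R6 ← R6 + R1: [0, -1, -1, 4]
R3 ← R3 − (2/3)·R2: [0, 0, 0, 14/3]
R4 ← R4 + (1/3)·R2: [0, 0, 0, -22/3]
R5 ← R5 + R2: [0, 0, 0, -6]
R6 ← R6 + (1/3)·R2: [0, 0, 0, 20/3]
R4 ← R4 + (11/7)·R3: [0, 0, 0, 0]
R5 ← R5 + (9/7)·R3: [0, 0, 0, 0]
R6 ← R6 − (10/7)·R3: [0, 0, 0, 0]
3 nonzero rows, so rank(P) = 3.
P has 4 columns; by rank–nullity, nullity = 4 − 3 = 1.

1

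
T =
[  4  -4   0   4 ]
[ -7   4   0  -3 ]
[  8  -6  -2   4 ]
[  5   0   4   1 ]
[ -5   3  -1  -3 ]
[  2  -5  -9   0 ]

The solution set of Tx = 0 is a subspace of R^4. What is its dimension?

1

Row reduce to echelon form.
R2 ← R2 + (7/4)·R1: [0, -3, 0, 4]
R3 ← R3 − (2)·R1: [0, 2, -2, -4]
R4 ← R4 − (5/4)·R1: [0, 5, 4, -4]
R5 ← R5 + (5/4)·R1: [0, -2, -1, 2]
R6 ← R6 − (1/2)·R1: [0, -3, -9, -2]
R3 ← R3 + (2/3)·R2: [0, 0, -2, -4/3]
R4 ← R4 + (5/3)·R2: [0, 0, 4, 8/3]
R5 ← R5 − (2/3)·R2: [0, 0, -1, -2/3]
R6 ← R6 − R2: [0, 0, -9, -6]
R4 ← R4 + (2)·R3: [0, 0, 0, 0]
R5 ← R5 − (1/2)·R3: [0, 0, 0, 0]
R6 ← R6 − (9/2)·R3: [0, 0, 0, 0]
3 nonzero rows, so rank(T) = 3.
T has 4 columns; by rank–nullity, nullity = 4 − 3 = 1.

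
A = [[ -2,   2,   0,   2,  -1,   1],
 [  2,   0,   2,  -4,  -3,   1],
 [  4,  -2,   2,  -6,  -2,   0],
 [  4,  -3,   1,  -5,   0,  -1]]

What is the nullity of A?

Row reduce to echelon form.
R2 ← R2 + R1: [0, 2, 2, -2, -4, 2]
R3 ← R3 + (2)·R1: [0, 2, 2, -2, -4, 2]
R4 ← R4 + (2)·R1: [0, 1, 1, -1, -2, 1]
R3 ← R3 − R2: [0, 0, 0, 0, 0, 0]
R4 ← R4 − (1/2)·R2: [0, 0, 0, 0, 0, 0]
2 nonzero rows, so rank(A) = 2.
A has 6 columns; by rank–nullity, nullity = 6 − 2 = 4.

4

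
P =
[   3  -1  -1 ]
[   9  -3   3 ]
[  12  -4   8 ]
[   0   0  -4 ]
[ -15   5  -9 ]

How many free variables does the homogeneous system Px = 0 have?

1

Row reduce to echelon form.
R2 ← R2 − (3)·R1: [0, 0, 6]
R3 ← R3 − (4)·R1: [0, 0, 12]
R5 ← R5 + (5)·R1: [0, 0, -14]
R3 ← R3 − (2)·R2: [0, 0, 0]
R4 ← R4 + (2/3)·R2: [0, 0, 0]
R5 ← R5 + (7/3)·R2: [0, 0, 0]
2 nonzero rows, so rank(P) = 2.
P has 3 columns; by rank–nullity, nullity = 3 − 2 = 1.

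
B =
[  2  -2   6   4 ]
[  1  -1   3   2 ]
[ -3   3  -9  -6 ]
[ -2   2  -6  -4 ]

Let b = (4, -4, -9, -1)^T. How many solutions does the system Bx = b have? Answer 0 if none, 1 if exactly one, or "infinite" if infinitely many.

0

Row reduce the augmented matrix [B | b].
R2 ← R2 − (1/2)·R1: [0, 0, 0, 0, -6]
R3 ← R3 + (3/2)·R1: [0, 0, 0, 0, -3]
R4 ← R4 + R1: [0, 0, 0, 0, 3]
R3 ← R3 − (1/2)·R2: [0, 0, 0, 0, 0]
R4 ← R4 + (1/2)·R2: [0, 0, 0, 0, 0]
The echelon form has 2 nonzero rows; the last pivot sits in the augmented column, so rank(B) = 1 but rank([B|b]) = 2.
Since the ranks differ, the system is inconsistent.
It has no solutions.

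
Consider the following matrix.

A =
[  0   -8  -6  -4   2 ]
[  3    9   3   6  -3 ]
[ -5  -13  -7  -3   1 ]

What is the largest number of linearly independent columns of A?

3

Row reduce to echelon form.
Swap R1 ↔ R2
R3 ← R3 + (5/3)·R1: [0, 2, -2, 7, -4]
R3 ← R3 + (1/4)·R2: [0, 0, -7/2, 6, -7/2]
Echelon form has 3 nonzero rows, so rank(A) = 3.
The rank gives the maximum number of linearly independent columns: 3.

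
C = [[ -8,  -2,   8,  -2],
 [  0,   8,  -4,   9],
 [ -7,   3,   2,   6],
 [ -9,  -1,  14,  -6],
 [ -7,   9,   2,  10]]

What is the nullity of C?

1

Row reduce to echelon form.
R3 ← R3 − (7/8)·R1: [0, 19/4, -5, 31/4]
R4 ← R4 − (9/8)·R1: [0, 5/4, 5, -15/4]
R5 ← R5 − (7/8)·R1: [0, 43/4, -5, 47/4]
R3 ← R3 − (19/32)·R2: [0, 0, -21/8, 77/32]
R4 ← R4 − (5/32)·R2: [0, 0, 45/8, -165/32]
R5 ← R5 − (43/32)·R2: [0, 0, 3/8, -11/32]
R4 ← R4 + (15/7)·R3: [0, 0, 0, 0]
R5 ← R5 + (1/7)·R3: [0, 0, 0, 0]
3 nonzero rows, so rank(C) = 3.
C has 4 columns; by rank–nullity, nullity = 4 − 3 = 1.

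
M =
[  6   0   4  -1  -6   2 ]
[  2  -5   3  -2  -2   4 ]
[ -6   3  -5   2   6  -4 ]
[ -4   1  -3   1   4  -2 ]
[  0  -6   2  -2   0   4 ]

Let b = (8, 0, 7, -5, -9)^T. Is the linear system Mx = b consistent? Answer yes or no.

Row reduce the augmented matrix [M | b].
R2 ← R2 − (1/3)·R1: [0, -5, 5/3, -5/3, 0, 10/3, -8/3]
R3 ← R3 + R1: [0, 3, -1, 1, 0, -2, 15]
R4 ← R4 + (2/3)·R1: [0, 1, -1/3, 1/3, 0, -2/3, 1/3]
R3 ← R3 + (3/5)·R2: [0, 0, 0, 0, 0, 0, 67/5]
R4 ← R4 + (1/5)·R2: [0, 0, 0, 0, 0, 0, -1/5]
R5 ← R5 − (6/5)·R2: [0, 0, 0, 0, 0, 0, -29/5]
R4 ← R4 + (1/67)·R3: [0, 0, 0, 0, 0, 0, 0]
R5 ← R5 + (29/67)·R3: [0, 0, 0, 0, 0, 0, 0]
The echelon form has 3 nonzero rows; the last pivot sits in the augmented column, so rank(M) = 2 but rank([M|b]) = 3.
Since the ranks differ, the system is inconsistent.

no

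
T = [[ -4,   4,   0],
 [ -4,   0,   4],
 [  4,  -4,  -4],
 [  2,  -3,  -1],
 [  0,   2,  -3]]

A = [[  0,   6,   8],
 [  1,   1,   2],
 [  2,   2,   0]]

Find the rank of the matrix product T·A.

3

First compute TA:
[[  4, -20, -24],
 [  8, -16, -32],
 [-12,  12,  24],
 [ -5,   7,  10],
 [ -4,  -4,   4]]
Now row reduce the product.
R2 ← R2 − (2)·R1: [0, 24, 16]
R3 ← R3 + (3)·R1: [0, -48, -48]
R4 ← R4 + (5/4)·R1: [0, -18, -20]
R5 ← R5 + R1: [0, -24, -20]
R3 ← R3 + (2)·R2: [0, 0, -16]
R4 ← R4 + (3/4)·R2: [0, 0, -8]
R5 ← R5 + R2: [0, 0, -4]
R4 ← R4 − (1/2)·R3: [0, 0, 0]
R5 ← R5 − (1/4)·R3: [0, 0, 0]
3 nonzero rows, so rank(TA) = 3.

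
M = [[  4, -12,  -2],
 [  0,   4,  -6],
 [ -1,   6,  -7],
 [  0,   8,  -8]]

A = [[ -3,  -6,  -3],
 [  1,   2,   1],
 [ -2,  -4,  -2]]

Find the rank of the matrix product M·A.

First compute MA:
[[-20, -40, -20],
 [ 16,  32,  16],
 [ 23,  46,  23],
 [ 24,  48,  24]]
Now row reduce the product.
R2 ← R2 + (4/5)·R1: [0, 0, 0]
R3 ← R3 + (23/20)·R1: [0, 0, 0]
R4 ← R4 + (6/5)·R1: [0, 0, 0]
1 nonzero row, so rank(MA) = 1.

1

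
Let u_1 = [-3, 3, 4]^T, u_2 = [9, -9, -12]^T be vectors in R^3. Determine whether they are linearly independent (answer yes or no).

Form the matrix with these vectors as rows and row reduce.
R2 ← R2 + (3)·R1: [0, 0, 0]
1 nonzero row, so the 2 vectors span a space of dimension 1.
Since 1 < 2, the vectors are linearly dependent.

no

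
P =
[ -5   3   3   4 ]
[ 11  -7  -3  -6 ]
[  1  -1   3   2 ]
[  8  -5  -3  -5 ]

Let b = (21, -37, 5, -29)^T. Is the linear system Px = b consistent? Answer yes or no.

yes

Row reduce the augmented matrix [P | b].
R2 ← R2 + (11/5)·R1: [0, -2/5, 18/5, 14/5, 46/5]
R3 ← R3 + (1/5)·R1: [0, -2/5, 18/5, 14/5, 46/5]
R4 ← R4 + (8/5)·R1: [0, -1/5, 9/5, 7/5, 23/5]
R3 ← R3 − R2: [0, 0, 0, 0, 0]
R4 ← R4 − (1/2)·R2: [0, 0, 0, 0, 0]
The echelon form has 2 nonzero rows, and every pivot lies in the first 4 columns, so rank(P) = rank([P|b]) = 2.
The system is consistent.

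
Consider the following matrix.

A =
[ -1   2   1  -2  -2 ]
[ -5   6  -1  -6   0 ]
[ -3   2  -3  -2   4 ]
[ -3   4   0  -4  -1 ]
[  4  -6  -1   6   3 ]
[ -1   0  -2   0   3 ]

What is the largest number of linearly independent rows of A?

Row reduce to echelon form.
R2 ← R2 − (5)·R1: [0, -4, -6, 4, 10]
R3 ← R3 − (3)·R1: [0, -4, -6, 4, 10]
R4 ← R4 − (3)·R1: [0, -2, -3, 2, 5]
R5 ← R5 + (4)·R1: [0, 2, 3, -2, -5]
R6 ← R6 − R1: [0, -2, -3, 2, 5]
R3 ← R3 − R2: [0, 0, 0, 0, 0]
R4 ← R4 − (1/2)·R2: [0, 0, 0, 0, 0]
R5 ← R5 + (1/2)·R2: [0, 0, 0, 0, 0]
R6 ← R6 − (1/2)·R2: [0, 0, 0, 0, 0]
Echelon form has 2 nonzero rows, so rank(A) = 2.
The rank gives the maximum number of linearly independent rows: 2.

2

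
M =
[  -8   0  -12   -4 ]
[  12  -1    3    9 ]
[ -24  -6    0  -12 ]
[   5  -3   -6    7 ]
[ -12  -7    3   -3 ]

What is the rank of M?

3

Row reduce to echelon form.
R2 ← R2 + (3/2)·R1: [0, -1, -15, 3]
R3 ← R3 − (3)·R1: [0, -6, 36, 0]
R4 ← R4 + (5/8)·R1: [0, -3, -27/2, 9/2]
R5 ← R5 − (3/2)·R1: [0, -7, 21, 3]
R3 ← R3 − (6)·R2: [0, 0, 126, -18]
R4 ← R4 − (3)·R2: [0, 0, 63/2, -9/2]
R5 ← R5 − (7)·R2: [0, 0, 126, -18]
R4 ← R4 − (1/4)·R3: [0, 0, 0, 0]
R5 ← R5 − R3: [0, 0, 0, 0]
Echelon form has 3 nonzero rows, so rank(M) = 3.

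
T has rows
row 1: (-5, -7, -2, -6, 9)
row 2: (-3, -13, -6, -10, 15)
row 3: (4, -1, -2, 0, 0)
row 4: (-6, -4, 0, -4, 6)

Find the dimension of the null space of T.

3

Row reduce to echelon form.
R2 ← R2 − (3/5)·R1: [0, -44/5, -24/5, -32/5, 48/5]
R3 ← R3 + (4/5)·R1: [0, -33/5, -18/5, -24/5, 36/5]
R4 ← R4 − (6/5)·R1: [0, 22/5, 12/5, 16/5, -24/5]
R3 ← R3 − (3/4)·R2: [0, 0, 0, 0, 0]
R4 ← R4 + (1/2)·R2: [0, 0, 0, 0, 0]
2 nonzero rows, so rank(T) = 2.
T has 5 columns; by rank–nullity, nullity = 5 − 2 = 3.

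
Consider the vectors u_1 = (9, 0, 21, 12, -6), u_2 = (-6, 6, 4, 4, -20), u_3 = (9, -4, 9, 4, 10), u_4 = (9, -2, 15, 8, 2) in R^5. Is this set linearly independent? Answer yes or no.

Form the matrix with these vectors as rows and row reduce.
R2 ← R2 + (2/3)·R1: [0, 6, 18, 12, -24]
R3 ← R3 − R1: [0, -4, -12, -8, 16]
R4 ← R4 − R1: [0, -2, -6, -4, 8]
R3 ← R3 + (2/3)·R2: [0, 0, 0, 0, 0]
R4 ← R4 + (1/3)·R2: [0, 0, 0, 0, 0]
2 nonzero rows, so the 4 vectors span a space of dimension 2.
Since 2 < 4, the vectors are linearly dependent.

no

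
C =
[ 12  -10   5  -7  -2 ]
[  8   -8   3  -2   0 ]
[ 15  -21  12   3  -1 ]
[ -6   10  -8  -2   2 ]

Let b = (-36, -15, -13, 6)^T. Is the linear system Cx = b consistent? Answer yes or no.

Row reduce the augmented matrix [C | b].
R2 ← R2 − (2/3)·R1: [0, -4/3, -1/3, 8/3, 4/3, 9]
R3 ← R3 − (5/4)·R1: [0, -17/2, 23/4, 47/4, 3/2, 32]
R4 ← R4 + (1/2)·R1: [0, 5, -11/2, -11/2, 1, -12]
R3 ← R3 − (51/8)·R2: [0, 0, 63/8, -21/4, -7, -203/8]
R4 ← R4 + (15/4)·R2: [0, 0, -27/4, 9/2, 6, 87/4]
R4 ← R4 + (6/7)·R3: [0, 0, 0, 0, 0, 0]
The echelon form has 3 nonzero rows, and every pivot lies in the first 5 columns, so rank(C) = rank([C|b]) = 3.
The system is consistent.

yes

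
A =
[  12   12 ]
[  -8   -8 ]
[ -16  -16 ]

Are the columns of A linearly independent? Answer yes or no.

no

Row reduce A to echelon form.
R2 ← R2 + (2/3)·R1: [0, 0]
R3 ← R3 + (4/3)·R1: [0, 0]
1 pivot among 2 columns.
Only 1 < 2 pivot columns, so the columns are linearly dependent.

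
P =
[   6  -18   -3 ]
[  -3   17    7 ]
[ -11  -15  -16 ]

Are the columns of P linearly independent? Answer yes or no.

Row reduce P to echelon form.
R2 ← R2 + (1/2)·R1: [0, 8, 11/2]
R3 ← R3 + (11/6)·R1: [0, -48, -43/2]
R3 ← R3 + (6)·R2: [0, 0, 23/2]
3 pivots among 3 columns.
Every column is a pivot column, so the columns are linearly independent.

yes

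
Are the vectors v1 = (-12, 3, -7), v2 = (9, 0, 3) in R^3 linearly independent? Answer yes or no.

Form the matrix with these vectors as rows and row reduce.
R2 ← R2 + (3/4)·R1: [0, 9/4, -9/4]
2 nonzero rows, so the 2 vectors span a space of dimension 2.
Since 2 = 2, the vectors are linearly independent.

yes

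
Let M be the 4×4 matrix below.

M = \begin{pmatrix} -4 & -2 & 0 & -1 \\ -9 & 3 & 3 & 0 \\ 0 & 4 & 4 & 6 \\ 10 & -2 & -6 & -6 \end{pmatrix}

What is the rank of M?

3

Row reduce to echelon form.
R2 ← R2 − (9/4)·R1: [0, 15/2, 3, 9/4]
R4 ← R4 + (5/2)·R1: [0, -7, -6, -17/2]
R3 ← R3 − (8/15)·R2: [0, 0, 12/5, 24/5]
R4 ← R4 + (14/15)·R2: [0, 0, -16/5, -32/5]
R4 ← R4 + (4/3)·R3: [0, 0, 0, 0]
Echelon form has 3 nonzero rows, so rank(M) = 3.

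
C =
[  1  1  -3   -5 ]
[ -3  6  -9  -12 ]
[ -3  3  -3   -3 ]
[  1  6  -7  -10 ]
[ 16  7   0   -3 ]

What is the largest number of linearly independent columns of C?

3

Row reduce to echelon form.
R2 ← R2 + (3)·R1: [0, 9, -18, -27]
R3 ← R3 + (3)·R1: [0, 6, -12, -18]
R4 ← R4 − R1: [0, 5, -4, -5]
R5 ← R5 − (16)·R1: [0, -9, 48, 77]
R3 ← R3 − (2/3)·R2: [0, 0, 0, 0]
R4 ← R4 − (5/9)·R2: [0, 0, 6, 10]
R5 ← R5 + R2: [0, 0, 30, 50]
Swap R3 ↔ R4
R5 ← R5 − (5)·R3: [0, 0, 0, 0]
Echelon form has 3 nonzero rows, so rank(C) = 3.
The rank gives the maximum number of linearly independent columns: 3.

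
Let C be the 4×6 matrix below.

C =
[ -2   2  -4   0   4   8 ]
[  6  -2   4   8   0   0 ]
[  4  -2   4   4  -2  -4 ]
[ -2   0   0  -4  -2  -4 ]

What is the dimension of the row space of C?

2

Row reduce to echelon form.
R2 ← R2 + (3)·R1: [0, 4, -8, 8, 12, 24]
R3 ← R3 + (2)·R1: [0, 2, -4, 4, 6, 12]
R4 ← R4 − R1: [0, -2, 4, -4, -6, -12]
R3 ← R3 − (1/2)·R2: [0, 0, 0, 0, 0, 0]
R4 ← R4 + (1/2)·R2: [0, 0, 0, 0, 0, 0]
Echelon form has 2 nonzero rows, so rank(C) = 2.
The row space has dimension equal to the rank: 2.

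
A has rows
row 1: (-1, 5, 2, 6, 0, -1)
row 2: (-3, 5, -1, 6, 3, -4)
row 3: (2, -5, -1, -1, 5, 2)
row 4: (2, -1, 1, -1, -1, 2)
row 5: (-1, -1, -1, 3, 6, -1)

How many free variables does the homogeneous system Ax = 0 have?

1

Row reduce to echelon form.
R2 ← R2 − (3)·R1: [0, -10, -7, -12, 3, -1]
R3 ← R3 + (2)·R1: [0, 5, 3, 11, 5, 0]
R4 ← R4 + (2)·R1: [0, 9, 5, 11, -1, 0]
R5 ← R5 − R1: [0, -6, -3, -3, 6, 0]
R3 ← R3 + (1/2)·R2: [0, 0, -1/2, 5, 13/2, -1/2]
R4 ← R4 + (9/10)·R2: [0, 0, -13/10, 1/5, 17/10, -9/10]
R5 ← R5 − (3/5)·R2: [0, 0, 6/5, 21/5, 21/5, 3/5]
R4 ← R4 − (13/5)·R3: [0, 0, 0, -64/5, -76/5, 2/5]
R5 ← R5 + (12/5)·R3: [0, 0, 0, 81/5, 99/5, -3/5]
R5 ← R5 + (81/64)·R4: [0, 0, 0, 0, 9/16, -3/32]
5 nonzero rows, so rank(A) = 5.
A has 6 columns; by rank–nullity, nullity = 6 − 5 = 1.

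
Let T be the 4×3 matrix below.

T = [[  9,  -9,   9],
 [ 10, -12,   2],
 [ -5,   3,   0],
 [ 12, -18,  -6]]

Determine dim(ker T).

0

Row reduce to echelon form.
R2 ← R2 − (10/9)·R1: [0, -2, -8]
R3 ← R3 + (5/9)·R1: [0, -2, 5]
R4 ← R4 − (4/3)·R1: [0, -6, -18]
R3 ← R3 − R2: [0, 0, 13]
R4 ← R4 − (3)·R2: [0, 0, 6]
R4 ← R4 − (6/13)·R3: [0, 0, 0]
3 nonzero rows, so rank(T) = 3.
T has 3 columns; by rank–nullity, nullity = 3 − 3 = 0.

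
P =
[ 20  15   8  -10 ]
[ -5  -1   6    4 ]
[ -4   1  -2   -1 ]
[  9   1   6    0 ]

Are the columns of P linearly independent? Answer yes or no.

Row reduce P to echelon form.
R2 ← R2 + (1/4)·R1: [0, 11/4, 8, 3/2]
R3 ← R3 + (1/5)·R1: [0, 4, -2/5, -3]
R4 ← R4 − (9/20)·R1: [0, -23/4, 12/5, 9/2]
R3 ← R3 − (16/11)·R2: [0, 0, -662/55, -57/11]
R4 ← R4 + (23/11)·R2: [0, 0, 1052/55, 84/11]
R4 ← R4 + (526/331)·R3: [0, 0, 0, -198/331]
4 pivots among 4 columns.
Every column is a pivot column, so the columns are linearly independent.

yes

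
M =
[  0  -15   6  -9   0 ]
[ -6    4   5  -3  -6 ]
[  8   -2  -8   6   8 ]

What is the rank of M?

2

Row reduce to echelon form.
Swap R1 ↔ R2
R3 ← R3 + (4/3)·R1: [0, 10/3, -4/3, 2, 0]
R3 ← R3 + (2/9)·R2: [0, 0, 0, 0, 0]
Echelon form has 2 nonzero rows, so rank(M) = 2.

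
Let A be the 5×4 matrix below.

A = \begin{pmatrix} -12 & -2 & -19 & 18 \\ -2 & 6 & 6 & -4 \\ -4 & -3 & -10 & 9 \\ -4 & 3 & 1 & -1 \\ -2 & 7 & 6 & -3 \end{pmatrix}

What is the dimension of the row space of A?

Row reduce to echelon form.
R2 ← R2 − (1/6)·R1: [0, 19/3, 55/6, -7]
R3 ← R3 − (1/3)·R1: [0, -7/3, -11/3, 3]
R4 ← R4 − (1/3)·R1: [0, 11/3, 22/3, -7]
R5 ← R5 − (1/6)·R1: [0, 22/3, 55/6, -6]
R3 ← R3 + (7/19)·R2: [0, 0, -11/38, 8/19]
R4 ← R4 − (11/19)·R2: [0, 0, 77/38, -56/19]
R5 ← R5 − (22/19)·R2: [0, 0, -55/38, 40/19]
R4 ← R4 + (7)·R3: [0, 0, 0, 0]
R5 ← R5 − (5)·R3: [0, 0, 0, 0]
Echelon form has 3 nonzero rows, so rank(A) = 3.
The row space has dimension equal to the rank: 3.

3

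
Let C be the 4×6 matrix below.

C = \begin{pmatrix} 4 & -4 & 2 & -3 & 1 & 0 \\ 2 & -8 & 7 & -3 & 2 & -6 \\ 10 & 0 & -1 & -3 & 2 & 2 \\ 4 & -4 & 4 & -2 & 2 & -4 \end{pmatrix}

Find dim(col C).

Row reduce to echelon form.
R2 ← R2 − (1/2)·R1: [0, -6, 6, -3/2, 3/2, -6]
R3 ← R3 − (5/2)·R1: [0, 10, -6, 9/2, -1/2, 2]
R4 ← R4 − R1: [0, 0, 2, 1, 1, -4]
R3 ← R3 + (5/3)·R2: [0, 0, 4, 2, 2, -8]
R4 ← R4 − (1/2)·R3: [0, 0, 0, 0, 0, 0]
Echelon form has 3 nonzero rows, so rank(C) = 3.
The column space has dimension equal to the rank: 3.

3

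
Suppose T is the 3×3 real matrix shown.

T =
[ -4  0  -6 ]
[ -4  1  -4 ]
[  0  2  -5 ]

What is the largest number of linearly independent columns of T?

3

Row reduce to echelon form.
R2 ← R2 − R1: [0, 1, 2]
R3 ← R3 − (2)·R2: [0, 0, -9]
Echelon form has 3 nonzero rows, so rank(T) = 3.
The rank gives the maximum number of linearly independent columns: 3.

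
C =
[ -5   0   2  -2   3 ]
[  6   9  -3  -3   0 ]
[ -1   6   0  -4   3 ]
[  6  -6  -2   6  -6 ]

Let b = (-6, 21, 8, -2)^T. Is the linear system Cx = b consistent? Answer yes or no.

yes

Row reduce the augmented matrix [C | b].
R2 ← R2 + (6/5)·R1: [0, 9, -3/5, -27/5, 18/5, 69/5]
R3 ← R3 − (1/5)·R1: [0, 6, -2/5, -18/5, 12/5, 46/5]
R4 ← R4 + (6/5)·R1: [0, -6, 2/5, 18/5, -12/5, -46/5]
R3 ← R3 − (2/3)·R2: [0, 0, 0, 0, 0, 0]
R4 ← R4 + (2/3)·R2: [0, 0, 0, 0, 0, 0]
The echelon form has 2 nonzero rows, and every pivot lies in the first 5 columns, so rank(C) = rank([C|b]) = 2.
The system is consistent.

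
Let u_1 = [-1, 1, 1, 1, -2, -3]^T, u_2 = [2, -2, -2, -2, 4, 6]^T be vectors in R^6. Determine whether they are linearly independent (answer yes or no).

no

Form the matrix with these vectors as rows and row reduce.
R2 ← R2 + (2)·R1: [0, 0, 0, 0, 0, 0]
1 nonzero row, so the 2 vectors span a space of dimension 1.
Since 1 < 2, the vectors are linearly dependent.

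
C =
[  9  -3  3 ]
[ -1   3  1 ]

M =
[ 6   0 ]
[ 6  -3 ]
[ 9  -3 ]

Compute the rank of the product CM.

2

First compute CM:
[[ 63,   0],
 [ 21, -12]]
Now row reduce the product.
R2 ← R2 − (1/3)·R1: [0, -12]
2 nonzero rows, so rank(CM) = 2.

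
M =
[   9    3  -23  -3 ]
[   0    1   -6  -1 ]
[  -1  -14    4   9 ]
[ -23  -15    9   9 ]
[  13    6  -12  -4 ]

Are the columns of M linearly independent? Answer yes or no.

Row reduce M to echelon form.
R3 ← R3 + (1/9)·R1: [0, -41/3, 13/9, 26/3]
R4 ← R4 + (23/9)·R1: [0, -22/3, -448/9, 4/3]
R5 ← R5 − (13/9)·R1: [0, 5/3, 191/9, 1/3]
R3 ← R3 + (41/3)·R2: [0, 0, -725/9, -5]
R4 ← R4 + (22/3)·R2: [0, 0, -844/9, -6]
R5 ← R5 − (5/3)·R2: [0, 0, 281/9, 2]
R4 ← R4 − (844/725)·R3: [0, 0, 0, -26/145]
R5 ← R5 + (281/725)·R3: [0, 0, 0, 9/145]
R5 ← R5 + (9/26)·R4: [0, 0, 0, 0]
4 pivots among 4 columns.
Every column is a pivot column, so the columns are linearly independent.

yes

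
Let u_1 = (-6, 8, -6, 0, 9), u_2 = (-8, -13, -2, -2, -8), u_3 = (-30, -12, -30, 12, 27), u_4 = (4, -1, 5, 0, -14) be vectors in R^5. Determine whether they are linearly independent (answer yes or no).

Form the matrix with these vectors as rows and row reduce.
R2 ← R2 − (4/3)·R1: [0, -71/3, 6, -2, -20]
R3 ← R3 − (5)·R1: [0, -52, 0, 12, -18]
R4 ← R4 + (2/3)·R1: [0, 13/3, 1, 0, -8]
R3 ← R3 − (156/71)·R2: [0, 0, -936/71, 1164/71, 1842/71]
R4 ← R4 + (13/71)·R2: [0, 0, 149/71, -26/71, -828/71]
R4 ← R4 + (149/936)·R3: [0, 0, 0, 175/78, -1175/156]
4 nonzero rows, so the 4 vectors span a space of dimension 4.
Since 4 = 4, the vectors are linearly independent.

yes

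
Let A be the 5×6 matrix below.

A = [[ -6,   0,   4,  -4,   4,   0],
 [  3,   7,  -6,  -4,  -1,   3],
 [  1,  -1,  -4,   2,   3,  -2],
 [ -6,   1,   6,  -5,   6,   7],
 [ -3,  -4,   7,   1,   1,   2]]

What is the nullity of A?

Row reduce to echelon form.
R2 ← R2 + (1/2)·R1: [0, 7, -4, -6, 1, 3]
R3 ← R3 + (1/6)·R1: [0, -1, -10/3, 4/3, 11/3, -2]
R4 ← R4 − R1: [0, 1, 2, -1, 2, 7]
R5 ← R5 − (1/2)·R1: [0, -4, 5, 3, -1, 2]
R3 ← R3 + (1/7)·R2: [0, 0, -82/21, 10/21, 80/21, -11/7]
R4 ← R4 − (1/7)·R2: [0, 0, 18/7, -1/7, 13/7, 46/7]
R5 ← R5 + (4/7)·R2: [0, 0, 19/7, -3/7, -3/7, 26/7]
R4 ← R4 + (27/41)·R3: [0, 0, 0, 7/41, 179/41, 227/41]
R5 ← R5 + (57/82)·R3: [0, 0, 0, -4/41, 91/41, 215/82]
R5 ← R5 + (4/7)·R4: [0, 0, 0, 0, 33/7, 81/14]
5 nonzero rows, so rank(A) = 5.
A has 6 columns; by rank–nullity, nullity = 6 − 5 = 1.

1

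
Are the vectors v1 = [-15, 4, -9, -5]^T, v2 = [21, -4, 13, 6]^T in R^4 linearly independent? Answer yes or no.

yes

Form the matrix with these vectors as rows and row reduce.
R2 ← R2 + (7/5)·R1: [0, 8/5, 2/5, -1]
2 nonzero rows, so the 2 vectors span a space of dimension 2.
Since 2 = 2, the vectors are linearly independent.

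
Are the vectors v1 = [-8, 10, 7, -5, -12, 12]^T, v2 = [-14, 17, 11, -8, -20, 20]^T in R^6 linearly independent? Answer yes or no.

yes

Form the matrix with these vectors as rows and row reduce.
R2 ← R2 − (7/4)·R1: [0, -1/2, -5/4, 3/4, 1, -1]
2 nonzero rows, so the 2 vectors span a space of dimension 2.
Since 2 = 2, the vectors are linearly independent.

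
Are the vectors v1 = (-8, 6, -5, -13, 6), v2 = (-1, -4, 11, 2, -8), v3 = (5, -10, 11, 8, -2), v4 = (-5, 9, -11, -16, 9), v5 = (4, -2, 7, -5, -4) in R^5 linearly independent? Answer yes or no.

no

Form the matrix with these vectors as rows and row reduce.
R2 ← R2 − (1/8)·R1: [0, -19/4, 93/8, 29/8, -35/4]
R3 ← R3 + (5/8)·R1: [0, -25/4, 63/8, -1/8, 7/4]
R4 ← R4 − (5/8)·R1: [0, 21/4, -63/8, -63/8, 21/4]
R5 ← R5 + (1/2)·R1: [0, 1, 9/2, -23/2, -1]
R3 ← R3 − (25/19)·R2: [0, 0, -141/19, -93/19, 252/19]
R4 ← R4 + (21/19)·R2: [0, 0, 189/38, -147/38, -84/19]
R5 ← R5 + (4/19)·R2: [0, 0, 132/19, -204/19, -54/19]
R4 ← R4 + (63/94)·R3: [0, 0, 0, -336/47, 210/47]
R5 ← R5 + (44/47)·R3: [0, 0, 0, -720/47, 450/47]
R5 ← R5 − (15/7)·R4: [0, 0, 0, 0, 0]
4 nonzero rows, so the 5 vectors span a space of dimension 4.
Since 4 < 5, the vectors are linearly dependent.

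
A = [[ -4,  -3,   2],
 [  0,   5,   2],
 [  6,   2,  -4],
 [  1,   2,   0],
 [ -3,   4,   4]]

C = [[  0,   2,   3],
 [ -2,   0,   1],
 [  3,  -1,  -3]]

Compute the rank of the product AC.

2

First compute AC:
[[ 12, -10, -21],
 [ -4,  -2,  -1],
 [-16,  16,  32],
 [ -4,   2,   5],
 [  4, -10, -17]]
Now row reduce the product.
R2 ← R2 + (1/3)·R1: [0, -16/3, -8]
R3 ← R3 + (4/3)·R1: [0, 8/3, 4]
R4 ← R4 + (1/3)·R1: [0, -4/3, -2]
R5 ← R5 − (1/3)·R1: [0, -20/3, -10]
R3 ← R3 + (1/2)·R2: [0, 0, 0]
R4 ← R4 − (1/4)·R2: [0, 0, 0]
R5 ← R5 − (5/4)·R2: [0, 0, 0]
2 nonzero rows, so rank(AC) = 2.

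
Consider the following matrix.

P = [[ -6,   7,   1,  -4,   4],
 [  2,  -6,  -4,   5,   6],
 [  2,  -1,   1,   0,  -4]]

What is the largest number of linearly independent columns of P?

2

Row reduce to echelon form.
R2 ← R2 + (1/3)·R1: [0, -11/3, -11/3, 11/3, 22/3]
R3 ← R3 + (1/3)·R1: [0, 4/3, 4/3, -4/3, -8/3]
R3 ← R3 + (4/11)·R2: [0, 0, 0, 0, 0]
Echelon form has 2 nonzero rows, so rank(P) = 2.
The rank gives the maximum number of linearly independent columns: 2.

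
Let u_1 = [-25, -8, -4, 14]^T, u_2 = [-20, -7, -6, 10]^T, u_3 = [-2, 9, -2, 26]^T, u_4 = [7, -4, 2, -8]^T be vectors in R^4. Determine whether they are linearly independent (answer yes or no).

yes

Form the matrix with these vectors as rows and row reduce.
R2 ← R2 − (4/5)·R1: [0, -3/5, -14/5, -6/5]
R3 ← R3 − (2/25)·R1: [0, 241/25, -42/25, 622/25]
R4 ← R4 + (7/25)·R1: [0, -156/25, 22/25, -102/25]
R3 ← R3 + (241/15)·R2: [0, 0, -140/3, 28/5]
R4 ← R4 − (52/5)·R2: [0, 0, 30, 42/5]
R4 ← R4 + (9/14)·R3: [0, 0, 0, 12]
4 nonzero rows, so the 4 vectors span a space of dimension 4.
Since 4 = 4, the vectors are linearly independent.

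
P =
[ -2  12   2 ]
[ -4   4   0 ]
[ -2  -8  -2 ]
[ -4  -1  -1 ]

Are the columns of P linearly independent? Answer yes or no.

Row reduce P to echelon form.
R2 ← R2 − (2)·R1: [0, -20, -4]
R3 ← R3 − R1: [0, -20, -4]
R4 ← R4 − (2)·R1: [0, -25, -5]
R3 ← R3 − R2: [0, 0, 0]
R4 ← R4 − (5/4)·R2: [0, 0, 0]
2 pivots among 3 columns.
Only 2 < 3 pivot columns, so the columns are linearly dependent.

no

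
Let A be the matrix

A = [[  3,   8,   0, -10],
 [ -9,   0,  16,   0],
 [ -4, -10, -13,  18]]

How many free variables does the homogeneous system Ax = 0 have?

1

Row reduce to echelon form.
R2 ← R2 + (3)·R1: [0, 24, 16, -30]
R3 ← R3 + (4/3)·R1: [0, 2/3, -13, 14/3]
R3 ← R3 − (1/36)·R2: [0, 0, -121/9, 11/2]
3 nonzero rows, so rank(A) = 3.
A has 4 columns; by rank–nullity, nullity = 4 − 3 = 1.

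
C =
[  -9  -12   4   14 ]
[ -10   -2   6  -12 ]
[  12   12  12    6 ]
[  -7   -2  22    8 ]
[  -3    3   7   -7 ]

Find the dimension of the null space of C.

0

Row reduce to echelon form.
R2 ← R2 − (10/9)·R1: [0, 34/3, 14/9, -248/9]
R3 ← R3 + (4/3)·R1: [0, -4, 52/3, 74/3]
R4 ← R4 − (7/9)·R1: [0, 22/3, 170/9, -26/9]
R5 ← R5 − (1/3)·R1: [0, 7, 17/3, -35/3]
R3 ← R3 + (6/17)·R2: [0, 0, 304/17, 254/17]
R4 ← R4 − (11/17)·R2: [0, 0, 304/17, 254/17]
R5 ← R5 − (21/34)·R2: [0, 0, 80/17, 91/17]
R4 ← R4 − R3: [0, 0, 0, 0]
R5 ← R5 − (5/19)·R3: [0, 0, 0, 27/19]
Swap R4 ↔ R5
4 nonzero rows, so rank(C) = 4.
C has 4 columns; by rank–nullity, nullity = 4 − 4 = 0.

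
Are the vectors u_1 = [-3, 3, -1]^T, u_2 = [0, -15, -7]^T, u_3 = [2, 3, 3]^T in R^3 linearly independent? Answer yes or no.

no

Form the matrix with these vectors as rows and row reduce.
R3 ← R3 + (2/3)·R1: [0, 5, 7/3]
R3 ← R3 + (1/3)·R2: [0, 0, 0]
2 nonzero rows, so the 3 vectors span a space of dimension 2.
Since 2 < 3, the vectors are linearly dependent.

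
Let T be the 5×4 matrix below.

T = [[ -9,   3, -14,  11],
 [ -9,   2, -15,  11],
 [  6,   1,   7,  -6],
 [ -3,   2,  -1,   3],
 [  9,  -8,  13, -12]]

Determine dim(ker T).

1

Row reduce to echelon form.
R2 ← R2 − R1: [0, -1, -1, 0]
R3 ← R3 + (2/3)·R1: [0, 3, -7/3, 4/3]
R4 ← R4 − (1/3)·R1: [0, 1, 11/3, -2/3]
R5 ← R5 + R1: [0, -5, -1, -1]
R3 ← R3 + (3)·R2: [0, 0, -16/3, 4/3]
R4 ← R4 + R2: [0, 0, 8/3, -2/3]
R5 ← R5 − (5)·R2: [0, 0, 4, -1]
R4 ← R4 + (1/2)·R3: [0, 0, 0, 0]
R5 ← R5 + (3/4)·R3: [0, 0, 0, 0]
3 nonzero rows, so rank(T) = 3.
T has 4 columns; by rank–nullity, nullity = 4 − 3 = 1.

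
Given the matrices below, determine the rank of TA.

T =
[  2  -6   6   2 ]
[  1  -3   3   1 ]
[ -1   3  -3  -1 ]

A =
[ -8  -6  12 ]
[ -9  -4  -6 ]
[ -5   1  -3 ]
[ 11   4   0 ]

First compute TA:
[[ 30,  26,  42],
 [ 15,  13,  21],
 [-15, -13, -21]]
Now row reduce the product.
R2 ← R2 − (1/2)·R1: [0, 0, 0]
R3 ← R3 + (1/2)·R1: [0, 0, 0]
1 nonzero row, so rank(TA) = 1.

1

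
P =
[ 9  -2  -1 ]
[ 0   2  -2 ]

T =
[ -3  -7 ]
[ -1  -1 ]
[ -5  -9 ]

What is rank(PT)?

2

First compute PT:
[[-20, -52],
 [  8,  16]]
Now row reduce the product.
R2 ← R2 + (2/5)·R1: [0, -24/5]
2 nonzero rows, so rank(PT) = 2.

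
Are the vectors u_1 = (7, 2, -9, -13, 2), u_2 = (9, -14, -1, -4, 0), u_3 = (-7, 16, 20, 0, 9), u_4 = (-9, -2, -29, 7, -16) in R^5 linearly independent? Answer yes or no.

yes

Form the matrix with these vectors as rows and row reduce.
R2 ← R2 − (9/7)·R1: [0, -116/7, 74/7, 89/7, -18/7]
R3 ← R3 + R1: [0, 18, 11, -13, 11]
R4 ← R4 + (9/7)·R1: [0, 4/7, -284/7, -68/7, -94/7]
R3 ← R3 + (63/58)·R2: [0, 0, 652/29, 47/58, 238/29]
R4 ← R4 + (1/29)·R2: [0, 0, -1166/29, -269/29, -392/29]
R4 ← R4 + (583/326)·R3: [0, 0, 0, -5103/652, 189/163]
4 nonzero rows, so the 4 vectors span a space of dimension 4.
Since 4 = 4, the vectors are linearly independent.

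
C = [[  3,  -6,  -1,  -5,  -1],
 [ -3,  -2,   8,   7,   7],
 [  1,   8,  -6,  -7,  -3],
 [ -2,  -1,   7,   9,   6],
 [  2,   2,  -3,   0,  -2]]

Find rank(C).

Row reduce to echelon form.
R2 ← R2 + R1: [0, -8, 7, 2, 6]
R3 ← R3 − (1/3)·R1: [0, 10, -17/3, -16/3, -8/3]
R4 ← R4 + (2/3)·R1: [0, -5, 19/3, 17/3, 16/3]
R5 ← R5 − (2/3)·R1: [0, 6, -7/3, 10/3, -4/3]
R3 ← R3 + (5/4)·R2: [0, 0, 37/12, -17/6, 29/6]
R4 ← R4 − (5/8)·R2: [0, 0, 47/24, 53/12, 19/12]
R5 ← R5 + (3/4)·R2: [0, 0, 35/12, 29/6, 19/6]
R4 ← R4 − (47/74)·R3: [0, 0, 0, 230/37, -55/37]
R5 ← R5 − (35/37)·R3: [0, 0, 0, 278/37, -52/37]
R5 ← R5 − (139/115)·R4: [0, 0, 0, 0, 9/23]
Echelon form has 5 nonzero rows, so rank(C) = 5.

5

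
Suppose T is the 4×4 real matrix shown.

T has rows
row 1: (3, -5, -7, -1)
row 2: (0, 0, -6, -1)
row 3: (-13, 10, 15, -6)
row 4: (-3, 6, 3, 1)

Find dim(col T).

3

Row reduce to echelon form.
R3 ← R3 + (13/3)·R1: [0, -35/3, -46/3, -31/3]
R4 ← R4 + R1: [0, 1, -4, 0]
Swap R2 ↔ R3
R4 ← R4 + (3/35)·R2: [0, 0, -186/35, -31/35]
R4 ← R4 − (31/35)·R3: [0, 0, 0, 0]
Echelon form has 3 nonzero rows, so rank(T) = 3.
The column space has dimension equal to the rank: 3.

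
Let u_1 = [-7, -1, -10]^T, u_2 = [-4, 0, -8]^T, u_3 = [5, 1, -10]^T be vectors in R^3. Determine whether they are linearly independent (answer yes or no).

yes

Form the matrix with these vectors as rows and row reduce.
R2 ← R2 − (4/7)·R1: [0, 4/7, -16/7]
R3 ← R3 + (5/7)·R1: [0, 2/7, -120/7]
R3 ← R3 − (1/2)·R2: [0, 0, -16]
3 nonzero rows, so the 3 vectors span a space of dimension 3.
Since 3 = 3, the vectors are linearly independent.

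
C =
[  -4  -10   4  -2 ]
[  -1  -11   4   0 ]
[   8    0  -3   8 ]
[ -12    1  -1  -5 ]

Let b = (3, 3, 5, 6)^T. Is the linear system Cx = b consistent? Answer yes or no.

Row reduce the augmented matrix [C | b].
R2 ← R2 − (1/4)·R1: [0, -17/2, 3, 1/2, 9/4]
R3 ← R3 + (2)·R1: [0, -20, 5, 4, 11]
R4 ← R4 − (3)·R1: [0, 31, -13, 1, -3]
R3 ← R3 − (40/17)·R2: [0, 0, -35/17, 48/17, 97/17]
R4 ← R4 + (62/17)·R2: [0, 0, -35/17, 48/17, 177/34]
R4 ← R4 − R3: [0, 0, 0, 0, -1/2]
The echelon form has 4 nonzero rows; the last pivot sits in the augmented column, so rank(C) = 3 but rank([C|b]) = 4.
Since the ranks differ, the system is inconsistent.

no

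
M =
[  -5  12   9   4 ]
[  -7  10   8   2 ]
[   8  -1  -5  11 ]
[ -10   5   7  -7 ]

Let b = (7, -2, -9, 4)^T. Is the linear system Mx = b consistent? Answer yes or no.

no

Row reduce the augmented matrix [M | b].
R2 ← R2 − (7/5)·R1: [0, -34/5, -23/5, -18/5, -59/5]
R3 ← R3 + (8/5)·R1: [0, 91/5, 47/5, 87/5, 11/5]
R4 ← R4 − (2)·R1: [0, -19, -11, -15, -10]
R3 ← R3 + (91/34)·R2: [0, 0, -99/34, 132/17, -999/34]
R4 ← R4 − (95/34)·R2: [0, 0, 63/34, -84/17, 781/34]
R4 ← R4 + (7/11)·R3: [0, 0, 0, 0, 47/11]
The echelon form has 4 nonzero rows; the last pivot sits in the augmented column, so rank(M) = 3 but rank([M|b]) = 4.
Since the ranks differ, the system is inconsistent.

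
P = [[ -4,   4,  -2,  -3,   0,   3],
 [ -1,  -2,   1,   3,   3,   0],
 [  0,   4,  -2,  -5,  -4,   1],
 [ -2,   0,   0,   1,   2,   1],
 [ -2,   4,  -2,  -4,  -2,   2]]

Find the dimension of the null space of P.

Row reduce to echelon form.
R2 ← R2 − (1/4)·R1: [0, -3, 3/2, 15/4, 3, -3/4]
R4 ← R4 − (1/2)·R1: [0, -2, 1, 5/2, 2, -1/2]
R5 ← R5 − (1/2)·R1: [0, 2, -1, -5/2, -2, 1/2]
R3 ← R3 + (4/3)·R2: [0, 0, 0, 0, 0, 0]
R4 ← R4 − (2/3)·R2: [0, 0, 0, 0, 0, 0]
R5 ← R5 + (2/3)·R2: [0, 0, 0, 0, 0, 0]
2 nonzero rows, so rank(P) = 2.
P has 6 columns; by rank–nullity, nullity = 6 − 2 = 4.

4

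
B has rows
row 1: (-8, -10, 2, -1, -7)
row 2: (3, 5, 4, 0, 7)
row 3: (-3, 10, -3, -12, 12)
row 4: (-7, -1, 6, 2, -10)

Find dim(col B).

Row reduce to echelon form.
R2 ← R2 + (3/8)·R1: [0, 5/4, 19/4, -3/8, 35/8]
R3 ← R3 − (3/8)·R1: [0, 55/4, -15/4, -93/8, 117/8]
R4 ← R4 − (7/8)·R1: [0, 31/4, 17/4, 23/8, -31/8]
R3 ← R3 − (11)·R2: [0, 0, -56, -15/2, -67/2]
R4 ← R4 − (31/5)·R2: [0, 0, -126/5, 26/5, -31]
R4 ← R4 − (9/20)·R3: [0, 0, 0, 343/40, -637/40]
Echelon form has 4 nonzero rows, so rank(B) = 4.
The column space has dimension equal to the rank: 4.

4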